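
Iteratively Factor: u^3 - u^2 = (u)*(u^2 - u) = u^2*(u - 1)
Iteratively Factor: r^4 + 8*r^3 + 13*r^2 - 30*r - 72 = (r + 4)*(r^3 + 4*r^2 - 3*r - 18) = (r + 3)*(r + 4)*(r^2 + r - 6) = (r + 3)^2*(r + 4)*(r - 2)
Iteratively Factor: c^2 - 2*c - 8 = (c - 4)*(c + 2)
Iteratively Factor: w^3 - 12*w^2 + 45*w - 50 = (w - 5)*(w^2 - 7*w + 10) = (w - 5)*(w - 2)*(w - 5)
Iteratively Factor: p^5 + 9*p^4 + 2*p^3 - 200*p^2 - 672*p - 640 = (p + 4)*(p^4 + 5*p^3 - 18*p^2 - 128*p - 160) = (p + 2)*(p + 4)*(p^3 + 3*p^2 - 24*p - 80) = (p + 2)*(p + 4)^2*(p^2 - p - 20) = (p + 2)*(p + 4)^3*(p - 5)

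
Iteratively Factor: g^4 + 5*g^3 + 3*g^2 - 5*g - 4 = (g - 1)*(g^3 + 6*g^2 + 9*g + 4) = (g - 1)*(g + 1)*(g^2 + 5*g + 4) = (g - 1)*(g + 1)^2*(g + 4)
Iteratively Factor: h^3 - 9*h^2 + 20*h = (h - 4)*(h^2 - 5*h) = (h - 5)*(h - 4)*(h)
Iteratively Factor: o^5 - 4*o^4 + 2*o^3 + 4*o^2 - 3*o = (o)*(o^4 - 4*o^3 + 2*o^2 + 4*o - 3) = o*(o - 1)*(o^3 - 3*o^2 - o + 3) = o*(o - 3)*(o - 1)*(o^2 - 1) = o*(o - 3)*(o - 1)*(o + 1)*(o - 1)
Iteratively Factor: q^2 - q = (q)*(q - 1)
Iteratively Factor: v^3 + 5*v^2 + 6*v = (v + 3)*(v^2 + 2*v) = v*(v + 3)*(v + 2)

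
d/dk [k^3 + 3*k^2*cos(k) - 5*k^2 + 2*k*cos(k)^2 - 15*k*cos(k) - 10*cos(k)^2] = -3*k^2*sin(k) + 3*k^2 + 15*k*sin(k) - 2*k*sin(2*k) + 6*k*cos(k) - 10*k + 10*sin(2*k) - 15*cos(k) + cos(2*k) + 1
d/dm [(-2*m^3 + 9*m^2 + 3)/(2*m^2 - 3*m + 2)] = (-4*m^4 + 12*m^3 - 39*m^2 + 24*m + 9)/(4*m^4 - 12*m^3 + 17*m^2 - 12*m + 4)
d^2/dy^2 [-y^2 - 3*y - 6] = -2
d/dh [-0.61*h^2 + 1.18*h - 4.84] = 1.18 - 1.22*h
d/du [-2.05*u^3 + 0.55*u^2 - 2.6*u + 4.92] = -6.15*u^2 + 1.1*u - 2.6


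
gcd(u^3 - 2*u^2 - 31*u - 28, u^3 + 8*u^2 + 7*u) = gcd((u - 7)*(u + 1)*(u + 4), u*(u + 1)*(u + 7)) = u + 1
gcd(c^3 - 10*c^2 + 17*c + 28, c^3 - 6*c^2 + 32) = c - 4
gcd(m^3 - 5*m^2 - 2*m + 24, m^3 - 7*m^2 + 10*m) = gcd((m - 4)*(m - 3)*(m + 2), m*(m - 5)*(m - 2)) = 1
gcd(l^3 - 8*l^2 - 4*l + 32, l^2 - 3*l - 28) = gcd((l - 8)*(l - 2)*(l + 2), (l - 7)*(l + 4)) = 1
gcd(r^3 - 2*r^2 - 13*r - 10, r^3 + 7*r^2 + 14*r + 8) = r^2 + 3*r + 2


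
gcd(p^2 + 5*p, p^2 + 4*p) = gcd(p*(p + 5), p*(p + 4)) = p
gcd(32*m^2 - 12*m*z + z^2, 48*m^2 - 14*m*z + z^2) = -8*m + z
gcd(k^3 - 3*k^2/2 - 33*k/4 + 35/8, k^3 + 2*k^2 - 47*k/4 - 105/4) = k^2 - k - 35/4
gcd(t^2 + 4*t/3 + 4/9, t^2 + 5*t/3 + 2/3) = t + 2/3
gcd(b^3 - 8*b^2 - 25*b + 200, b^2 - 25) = b^2 - 25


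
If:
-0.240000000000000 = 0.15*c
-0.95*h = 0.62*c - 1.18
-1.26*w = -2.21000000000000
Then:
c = -1.60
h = 2.29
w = 1.75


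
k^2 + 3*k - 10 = (k - 2)*(k + 5)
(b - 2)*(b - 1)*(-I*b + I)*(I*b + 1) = b^4 - 4*b^3 - I*b^3 + 5*b^2 + 4*I*b^2 - 2*b - 5*I*b + 2*I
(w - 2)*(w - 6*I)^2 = w^3 - 2*w^2 - 12*I*w^2 - 36*w + 24*I*w + 72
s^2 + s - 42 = (s - 6)*(s + 7)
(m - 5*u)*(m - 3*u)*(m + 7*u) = m^3 - m^2*u - 41*m*u^2 + 105*u^3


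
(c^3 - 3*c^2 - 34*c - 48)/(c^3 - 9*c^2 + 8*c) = (c^2 + 5*c + 6)/(c*(c - 1))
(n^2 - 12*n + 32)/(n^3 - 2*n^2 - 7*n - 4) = (n - 8)/(n^2 + 2*n + 1)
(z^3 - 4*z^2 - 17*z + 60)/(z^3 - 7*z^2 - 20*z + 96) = (z - 5)/(z - 8)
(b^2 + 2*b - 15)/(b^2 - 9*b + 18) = (b + 5)/(b - 6)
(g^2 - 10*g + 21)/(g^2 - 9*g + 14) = (g - 3)/(g - 2)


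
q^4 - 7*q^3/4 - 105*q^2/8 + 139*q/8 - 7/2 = (q - 4)*(q - 1)*(q - 1/4)*(q + 7/2)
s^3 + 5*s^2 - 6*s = s*(s - 1)*(s + 6)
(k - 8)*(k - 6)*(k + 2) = k^3 - 12*k^2 + 20*k + 96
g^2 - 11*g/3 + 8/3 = (g - 8/3)*(g - 1)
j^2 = j^2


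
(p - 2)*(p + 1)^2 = p^3 - 3*p - 2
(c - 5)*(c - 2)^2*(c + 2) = c^4 - 7*c^3 + 6*c^2 + 28*c - 40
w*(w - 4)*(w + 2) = w^3 - 2*w^2 - 8*w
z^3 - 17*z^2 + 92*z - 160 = (z - 8)*(z - 5)*(z - 4)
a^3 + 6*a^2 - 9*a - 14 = (a - 2)*(a + 1)*(a + 7)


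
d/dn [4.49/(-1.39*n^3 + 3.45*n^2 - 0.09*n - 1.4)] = (18.7233*n^2 - 30.981*n + 0.4041)/(1.39*n^3 - 3.45*n^2 + 0.09*n + 1.4)^2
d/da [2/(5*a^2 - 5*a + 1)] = 10*(1 - 2*a)/(5*a^2 - 5*a + 1)^2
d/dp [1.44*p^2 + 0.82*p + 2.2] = 2.88*p + 0.82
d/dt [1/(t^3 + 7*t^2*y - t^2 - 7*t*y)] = (-3*t^2 - 14*t*y + 2*t + 7*y)/(t^2*(t^2 + 7*t*y - t - 7*y)^2)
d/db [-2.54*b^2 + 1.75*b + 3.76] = 1.75 - 5.08*b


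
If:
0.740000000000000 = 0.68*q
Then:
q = 1.09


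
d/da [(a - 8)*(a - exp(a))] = a + (1 - exp(a))*(a - 8) - exp(a)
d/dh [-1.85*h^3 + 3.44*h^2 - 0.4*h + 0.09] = -5.55*h^2 + 6.88*h - 0.4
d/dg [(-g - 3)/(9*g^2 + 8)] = (-9*g^2 + 18*g*(g + 3) - 8)/(9*g^2 + 8)^2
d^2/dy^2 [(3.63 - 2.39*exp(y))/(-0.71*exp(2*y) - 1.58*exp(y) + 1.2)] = (1.204799*exp(4*y) - 10.000634*exp(3*y) + 0.00127799999999922*exp(2*y) - 16.901532*exp(y) - 3.44088)*exp(y)/(0.357911*exp(6*y) + 2.389434*exp(5*y) + 3.502572*exp(4*y) - 4.132648*exp(3*y) - 5.91984*exp(2*y) + 6.8256*exp(y) - 1.728)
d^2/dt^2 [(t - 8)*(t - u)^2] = 6*t - 4*u - 16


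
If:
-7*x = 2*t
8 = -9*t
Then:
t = -8/9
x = 16/63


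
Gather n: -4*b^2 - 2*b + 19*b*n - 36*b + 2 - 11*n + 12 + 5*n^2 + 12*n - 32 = -4*b^2 - 38*b + 5*n^2 + n*(19*b + 1) - 18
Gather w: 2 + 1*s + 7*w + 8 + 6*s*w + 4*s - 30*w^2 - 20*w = 5*s - 30*w^2 + w*(6*s - 13) + 10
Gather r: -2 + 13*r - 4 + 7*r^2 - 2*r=7*r^2 + 11*r - 6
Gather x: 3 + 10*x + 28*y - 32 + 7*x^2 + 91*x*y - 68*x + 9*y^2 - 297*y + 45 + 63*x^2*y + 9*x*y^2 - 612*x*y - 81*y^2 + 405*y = x^2*(63*y + 7) + x*(9*y^2 - 521*y - 58) - 72*y^2 + 136*y + 16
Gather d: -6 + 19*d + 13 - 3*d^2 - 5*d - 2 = -3*d^2 + 14*d + 5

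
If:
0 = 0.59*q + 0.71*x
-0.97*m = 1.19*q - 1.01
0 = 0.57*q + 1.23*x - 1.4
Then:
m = 4.84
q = -3.10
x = 2.57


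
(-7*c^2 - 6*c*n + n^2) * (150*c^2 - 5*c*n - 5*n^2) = -1050*c^4 - 865*c^3*n + 215*c^2*n^2 + 25*c*n^3 - 5*n^4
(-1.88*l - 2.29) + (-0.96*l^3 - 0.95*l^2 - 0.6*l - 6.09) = -0.96*l^3 - 0.95*l^2 - 2.48*l - 8.38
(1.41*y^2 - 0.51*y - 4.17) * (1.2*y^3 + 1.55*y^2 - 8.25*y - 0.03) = 1.692*y^5 + 1.5735*y^4 - 17.427*y^3 - 2.2983*y^2 + 34.4178*y + 0.1251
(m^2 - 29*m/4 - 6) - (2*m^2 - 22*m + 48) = -m^2 + 59*m/4 - 54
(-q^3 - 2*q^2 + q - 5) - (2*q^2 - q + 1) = -q^3 - 4*q^2 + 2*q - 6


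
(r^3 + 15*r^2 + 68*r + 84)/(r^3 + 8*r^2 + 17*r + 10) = (r^2 + 13*r + 42)/(r^2 + 6*r + 5)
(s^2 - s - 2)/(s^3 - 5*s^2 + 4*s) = (s^2 - s - 2)/(s*(s^2 - 5*s + 4))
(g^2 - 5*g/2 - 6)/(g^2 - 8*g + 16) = (g + 3/2)/(g - 4)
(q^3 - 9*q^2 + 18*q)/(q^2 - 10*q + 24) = q*(q - 3)/(q - 4)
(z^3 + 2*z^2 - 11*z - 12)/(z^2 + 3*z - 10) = (z^3 + 2*z^2 - 11*z - 12)/(z^2 + 3*z - 10)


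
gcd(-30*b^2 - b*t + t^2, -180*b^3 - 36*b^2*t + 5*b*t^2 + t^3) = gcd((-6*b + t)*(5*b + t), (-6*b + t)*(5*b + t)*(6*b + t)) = -30*b^2 - b*t + t^2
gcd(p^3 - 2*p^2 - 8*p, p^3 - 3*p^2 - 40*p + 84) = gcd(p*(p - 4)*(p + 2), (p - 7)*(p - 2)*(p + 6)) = 1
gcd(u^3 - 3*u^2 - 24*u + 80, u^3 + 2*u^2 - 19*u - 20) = u^2 + u - 20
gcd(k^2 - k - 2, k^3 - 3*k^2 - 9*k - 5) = k + 1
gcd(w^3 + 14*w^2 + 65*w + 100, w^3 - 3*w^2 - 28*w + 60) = w + 5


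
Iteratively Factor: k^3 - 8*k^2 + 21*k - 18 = (k - 3)*(k^2 - 5*k + 6) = (k - 3)*(k - 2)*(k - 3)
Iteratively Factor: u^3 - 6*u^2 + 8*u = (u - 4)*(u^2 - 2*u) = u*(u - 4)*(u - 2)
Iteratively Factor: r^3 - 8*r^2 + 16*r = (r - 4)*(r^2 - 4*r) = (r - 4)^2*(r)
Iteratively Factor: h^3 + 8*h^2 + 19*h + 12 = (h + 4)*(h^2 + 4*h + 3) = (h + 1)*(h + 4)*(h + 3)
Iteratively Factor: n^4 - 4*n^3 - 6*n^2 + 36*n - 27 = (n + 3)*(n^3 - 7*n^2 + 15*n - 9) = (n - 3)*(n + 3)*(n^2 - 4*n + 3) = (n - 3)*(n - 1)*(n + 3)*(n - 3)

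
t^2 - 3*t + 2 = (t - 2)*(t - 1)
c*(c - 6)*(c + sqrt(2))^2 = c^4 - 6*c^3 + 2*sqrt(2)*c^3 - 12*sqrt(2)*c^2 + 2*c^2 - 12*c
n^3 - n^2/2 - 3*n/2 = n*(n - 3/2)*(n + 1)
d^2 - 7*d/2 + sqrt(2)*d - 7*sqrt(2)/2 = (d - 7/2)*(d + sqrt(2))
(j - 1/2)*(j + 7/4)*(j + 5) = j^3 + 25*j^2/4 + 43*j/8 - 35/8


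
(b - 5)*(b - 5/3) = b^2 - 20*b/3 + 25/3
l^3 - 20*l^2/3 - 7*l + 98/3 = (l - 7)*(l - 2)*(l + 7/3)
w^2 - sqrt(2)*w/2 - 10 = (w - 5*sqrt(2)/2)*(w + 2*sqrt(2))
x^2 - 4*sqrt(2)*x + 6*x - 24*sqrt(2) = (x + 6)*(x - 4*sqrt(2))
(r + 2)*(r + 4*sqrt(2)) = r^2 + 2*r + 4*sqrt(2)*r + 8*sqrt(2)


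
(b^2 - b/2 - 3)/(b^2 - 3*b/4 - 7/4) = 2*(-2*b^2 + b + 6)/(-4*b^2 + 3*b + 7)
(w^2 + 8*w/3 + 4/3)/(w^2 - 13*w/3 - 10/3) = (w + 2)/(w - 5)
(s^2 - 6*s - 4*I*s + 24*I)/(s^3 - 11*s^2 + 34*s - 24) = (s - 4*I)/(s^2 - 5*s + 4)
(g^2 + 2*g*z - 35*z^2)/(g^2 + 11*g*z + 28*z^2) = (g - 5*z)/(g + 4*z)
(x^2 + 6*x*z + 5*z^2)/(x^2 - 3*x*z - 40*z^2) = (x + z)/(x - 8*z)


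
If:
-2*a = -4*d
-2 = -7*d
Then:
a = 4/7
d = 2/7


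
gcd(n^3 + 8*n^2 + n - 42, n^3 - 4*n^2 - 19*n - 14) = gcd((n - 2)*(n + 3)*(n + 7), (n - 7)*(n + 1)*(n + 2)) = 1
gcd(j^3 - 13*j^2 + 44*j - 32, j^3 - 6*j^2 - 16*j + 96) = j - 4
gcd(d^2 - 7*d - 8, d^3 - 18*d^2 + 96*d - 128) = d - 8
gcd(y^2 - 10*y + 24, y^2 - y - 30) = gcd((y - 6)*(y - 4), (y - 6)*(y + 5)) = y - 6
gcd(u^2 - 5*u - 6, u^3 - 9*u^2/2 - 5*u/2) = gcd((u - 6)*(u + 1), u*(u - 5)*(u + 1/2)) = 1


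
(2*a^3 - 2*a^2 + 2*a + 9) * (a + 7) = 2*a^4 + 12*a^3 - 12*a^2 + 23*a + 63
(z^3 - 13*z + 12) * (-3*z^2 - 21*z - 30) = -3*z^5 - 21*z^4 + 9*z^3 + 237*z^2 + 138*z - 360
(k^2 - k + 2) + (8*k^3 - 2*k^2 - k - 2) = 8*k^3 - k^2 - 2*k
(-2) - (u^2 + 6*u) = -u^2 - 6*u - 2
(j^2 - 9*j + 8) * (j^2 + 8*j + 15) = j^4 - j^3 - 49*j^2 - 71*j + 120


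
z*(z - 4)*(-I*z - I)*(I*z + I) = z^4 - 2*z^3 - 7*z^2 - 4*z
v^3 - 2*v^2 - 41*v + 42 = (v - 7)*(v - 1)*(v + 6)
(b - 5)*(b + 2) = b^2 - 3*b - 10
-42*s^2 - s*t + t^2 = (-7*s + t)*(6*s + t)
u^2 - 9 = (u - 3)*(u + 3)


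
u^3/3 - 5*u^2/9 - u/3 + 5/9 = (u/3 + 1/3)*(u - 5/3)*(u - 1)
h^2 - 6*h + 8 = (h - 4)*(h - 2)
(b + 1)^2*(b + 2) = b^3 + 4*b^2 + 5*b + 2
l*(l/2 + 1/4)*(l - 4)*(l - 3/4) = l^4/2 - 17*l^3/8 + 5*l^2/16 + 3*l/4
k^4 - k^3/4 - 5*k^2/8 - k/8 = k*(k - 1)*(k + 1/4)*(k + 1/2)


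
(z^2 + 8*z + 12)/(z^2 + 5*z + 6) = (z + 6)/(z + 3)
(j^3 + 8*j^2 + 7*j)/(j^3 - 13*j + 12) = j*(j^2 + 8*j + 7)/(j^3 - 13*j + 12)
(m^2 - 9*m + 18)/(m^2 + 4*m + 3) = (m^2 - 9*m + 18)/(m^2 + 4*m + 3)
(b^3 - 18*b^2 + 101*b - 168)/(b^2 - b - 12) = (-b^3 + 18*b^2 - 101*b + 168)/(-b^2 + b + 12)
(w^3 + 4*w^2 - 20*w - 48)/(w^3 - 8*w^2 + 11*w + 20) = (w^2 + 8*w + 12)/(w^2 - 4*w - 5)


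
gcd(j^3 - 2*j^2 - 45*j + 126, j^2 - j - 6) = j - 3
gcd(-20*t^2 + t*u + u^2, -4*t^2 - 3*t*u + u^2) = 4*t - u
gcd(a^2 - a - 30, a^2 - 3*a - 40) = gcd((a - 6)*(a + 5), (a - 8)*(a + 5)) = a + 5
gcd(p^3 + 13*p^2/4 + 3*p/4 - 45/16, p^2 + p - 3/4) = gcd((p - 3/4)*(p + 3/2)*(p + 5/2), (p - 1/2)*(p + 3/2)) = p + 3/2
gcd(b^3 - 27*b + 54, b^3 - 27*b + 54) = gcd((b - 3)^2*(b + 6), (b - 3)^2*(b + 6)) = b^3 - 27*b + 54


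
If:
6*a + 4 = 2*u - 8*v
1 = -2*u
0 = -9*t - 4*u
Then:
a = -4*v/3 - 5/6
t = 2/9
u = -1/2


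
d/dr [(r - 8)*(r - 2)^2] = 3*(r - 6)*(r - 2)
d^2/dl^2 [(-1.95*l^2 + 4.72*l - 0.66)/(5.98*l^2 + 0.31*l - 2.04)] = (344.807996*l^3 - 284.341824*l^2 + 338.140296*l - 26.49018)/(213.847192*l^6 + 33.257172*l^5 - 217.129614*l^4 - 22.660721*l^3 + 74.070972*l^2 + 3.870288*l - 8.489664)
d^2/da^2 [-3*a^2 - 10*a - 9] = -6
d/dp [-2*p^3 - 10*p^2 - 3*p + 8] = -6*p^2 - 20*p - 3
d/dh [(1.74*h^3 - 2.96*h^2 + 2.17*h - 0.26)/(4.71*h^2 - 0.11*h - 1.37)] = (8.1954*h^4 - 0.3828*h^3 - 17.0465*h^2 + 10.5596*h - 3.0015)/(22.1841*h^4 - 1.0362*h^3 - 12.8933*h^2 + 0.3014*h + 1.8769)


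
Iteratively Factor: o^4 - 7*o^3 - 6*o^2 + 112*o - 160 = (o - 4)*(o^3 - 3*o^2 - 18*o + 40) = (o - 4)*(o - 2)*(o^2 - o - 20) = (o - 4)*(o - 2)*(o + 4)*(o - 5)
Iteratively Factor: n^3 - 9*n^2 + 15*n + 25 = (n + 1)*(n^2 - 10*n + 25) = (n - 5)*(n + 1)*(n - 5)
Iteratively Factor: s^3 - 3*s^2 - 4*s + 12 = (s - 2)*(s^2 - s - 6) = (s - 3)*(s - 2)*(s + 2)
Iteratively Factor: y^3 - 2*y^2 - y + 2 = (y - 1)*(y^2 - y - 2) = (y - 2)*(y - 1)*(y + 1)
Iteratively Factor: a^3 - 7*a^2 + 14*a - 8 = (a - 4)*(a^2 - 3*a + 2) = (a - 4)*(a - 1)*(a - 2)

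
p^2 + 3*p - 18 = (p - 3)*(p + 6)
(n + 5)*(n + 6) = n^2 + 11*n + 30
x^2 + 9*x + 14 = (x + 2)*(x + 7)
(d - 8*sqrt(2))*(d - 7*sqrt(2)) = d^2 - 15*sqrt(2)*d + 112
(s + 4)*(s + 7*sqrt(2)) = s^2 + 4*s + 7*sqrt(2)*s + 28*sqrt(2)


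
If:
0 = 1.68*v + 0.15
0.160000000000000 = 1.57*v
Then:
No Solution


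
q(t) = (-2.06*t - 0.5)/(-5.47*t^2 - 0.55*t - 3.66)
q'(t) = (-2.06*t - 0.5)*(10.94*t + 0.55)/(-5.47*t^2 - 0.55*t - 3.66)^2 - 2.06/(-5.47*t^2 - 0.55*t - 3.66) = (-11.2682*t^2 - 5.47*t + 7.2646)/(29.9209*t^4 + 6.017*t^3 + 40.3429*t^2 + 4.026*t + 13.3956)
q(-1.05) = -0.18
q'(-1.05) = 0.01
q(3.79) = 0.10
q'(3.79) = -0.02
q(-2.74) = -0.12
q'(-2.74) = -0.03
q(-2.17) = -0.14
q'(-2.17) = -0.04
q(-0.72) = -0.16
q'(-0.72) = 0.14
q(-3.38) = -0.10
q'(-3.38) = -0.02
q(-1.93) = -0.15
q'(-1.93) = -0.05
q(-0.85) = -0.18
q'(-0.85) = 0.07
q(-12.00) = -0.03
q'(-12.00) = -0.00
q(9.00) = 0.04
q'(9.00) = -0.00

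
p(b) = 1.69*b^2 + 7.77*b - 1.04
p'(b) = 3.38*b + 7.77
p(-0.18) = -2.38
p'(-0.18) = 7.16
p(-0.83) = -6.32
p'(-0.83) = 4.96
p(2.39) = 27.18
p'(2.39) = 15.85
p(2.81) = 34.14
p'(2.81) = 17.27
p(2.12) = 23.03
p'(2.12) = 14.94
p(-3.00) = -9.14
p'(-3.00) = -2.37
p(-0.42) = -4.01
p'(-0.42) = 6.35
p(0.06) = -0.57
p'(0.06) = 7.97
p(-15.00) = 262.66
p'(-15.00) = -42.93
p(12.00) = 335.56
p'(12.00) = 48.33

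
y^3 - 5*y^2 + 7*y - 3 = (y - 3)*(y - 1)^2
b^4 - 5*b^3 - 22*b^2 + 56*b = b*(b - 7)*(b - 2)*(b + 4)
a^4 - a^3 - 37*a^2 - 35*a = a*(a - 7)*(a + 1)*(a + 5)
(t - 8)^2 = t^2 - 16*t + 64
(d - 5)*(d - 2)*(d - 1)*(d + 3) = d^4 - 5*d^3 - 7*d^2 + 41*d - 30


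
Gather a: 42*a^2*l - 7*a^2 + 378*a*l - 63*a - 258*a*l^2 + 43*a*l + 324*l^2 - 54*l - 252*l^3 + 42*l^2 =a^2*(42*l - 7) + a*(-258*l^2 + 421*l - 63) - 252*l^3 + 366*l^2 - 54*l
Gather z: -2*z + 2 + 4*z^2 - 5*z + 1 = 4*z^2 - 7*z + 3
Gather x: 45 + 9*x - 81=9*x - 36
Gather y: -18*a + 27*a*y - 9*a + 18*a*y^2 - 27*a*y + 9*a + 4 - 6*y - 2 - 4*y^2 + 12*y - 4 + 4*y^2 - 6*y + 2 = 18*a*y^2 - 18*a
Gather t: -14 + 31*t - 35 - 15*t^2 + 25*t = -15*t^2 + 56*t - 49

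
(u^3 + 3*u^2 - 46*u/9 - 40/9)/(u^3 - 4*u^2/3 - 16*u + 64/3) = (9*u^2 - 9*u - 10)/(3*(3*u^2 - 16*u + 16))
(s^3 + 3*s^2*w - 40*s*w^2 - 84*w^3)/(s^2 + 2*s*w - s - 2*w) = (s^2 + s*w - 42*w^2)/(s - 1)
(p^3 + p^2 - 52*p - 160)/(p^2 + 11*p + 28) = (p^2 - 3*p - 40)/(p + 7)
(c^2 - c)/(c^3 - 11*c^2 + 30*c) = (c - 1)/(c^2 - 11*c + 30)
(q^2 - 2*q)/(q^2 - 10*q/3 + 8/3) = 3*q/(3*q - 4)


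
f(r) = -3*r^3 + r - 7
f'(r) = 1 - 9*r^2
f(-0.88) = -5.84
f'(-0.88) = -5.97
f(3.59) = -142.21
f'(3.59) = -114.99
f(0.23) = -6.81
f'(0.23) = 0.52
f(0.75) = -7.52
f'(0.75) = -4.06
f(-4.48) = 258.27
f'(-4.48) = -179.63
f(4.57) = -288.76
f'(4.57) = -186.96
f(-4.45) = 252.91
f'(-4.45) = -177.22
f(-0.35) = -7.22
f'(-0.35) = -0.10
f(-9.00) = 2171.00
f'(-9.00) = -728.00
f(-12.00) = 5165.00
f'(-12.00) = -1295.00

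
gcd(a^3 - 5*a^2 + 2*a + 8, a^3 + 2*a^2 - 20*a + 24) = a - 2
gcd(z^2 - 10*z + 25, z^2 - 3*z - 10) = z - 5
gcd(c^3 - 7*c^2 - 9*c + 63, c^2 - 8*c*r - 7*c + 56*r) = c - 7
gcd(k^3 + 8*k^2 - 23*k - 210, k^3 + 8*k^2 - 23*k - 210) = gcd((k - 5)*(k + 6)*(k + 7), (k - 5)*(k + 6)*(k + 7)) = k^3 + 8*k^2 - 23*k - 210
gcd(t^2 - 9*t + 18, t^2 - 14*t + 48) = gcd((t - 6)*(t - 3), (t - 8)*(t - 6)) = t - 6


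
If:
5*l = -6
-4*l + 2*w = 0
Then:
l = -6/5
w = -12/5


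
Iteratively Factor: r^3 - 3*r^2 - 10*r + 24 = (r - 4)*(r^2 + r - 6) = (r - 4)*(r - 2)*(r + 3)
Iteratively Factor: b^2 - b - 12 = (b + 3)*(b - 4)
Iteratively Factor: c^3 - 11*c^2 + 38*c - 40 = (c - 4)*(c^2 - 7*c + 10) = (c - 5)*(c - 4)*(c - 2)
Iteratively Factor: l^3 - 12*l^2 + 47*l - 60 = (l - 3)*(l^2 - 9*l + 20) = (l - 4)*(l - 3)*(l - 5)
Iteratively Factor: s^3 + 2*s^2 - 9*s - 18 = (s + 2)*(s^2 - 9) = (s - 3)*(s + 2)*(s + 3)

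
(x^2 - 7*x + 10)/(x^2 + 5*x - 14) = (x - 5)/(x + 7)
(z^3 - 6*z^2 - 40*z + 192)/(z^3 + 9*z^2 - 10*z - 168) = (z - 8)/(z + 7)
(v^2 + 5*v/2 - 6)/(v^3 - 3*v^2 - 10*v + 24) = (v^2 + 5*v/2 - 6)/(v^3 - 3*v^2 - 10*v + 24)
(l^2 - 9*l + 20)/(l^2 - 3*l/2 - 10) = 2*(l - 5)/(2*l + 5)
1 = 1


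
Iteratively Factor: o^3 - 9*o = (o)*(o^2 - 9) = o*(o + 3)*(o - 3)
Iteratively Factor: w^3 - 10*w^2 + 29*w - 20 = (w - 4)*(w^2 - 6*w + 5) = (w - 4)*(w - 1)*(w - 5)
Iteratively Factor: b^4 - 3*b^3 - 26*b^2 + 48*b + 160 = (b - 5)*(b^3 + 2*b^2 - 16*b - 32) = (b - 5)*(b + 4)*(b^2 - 2*b - 8) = (b - 5)*(b + 2)*(b + 4)*(b - 4)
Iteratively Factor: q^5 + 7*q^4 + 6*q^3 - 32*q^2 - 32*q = (q + 1)*(q^4 + 6*q^3 - 32*q) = (q - 2)*(q + 1)*(q^3 + 8*q^2 + 16*q) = (q - 2)*(q + 1)*(q + 4)*(q^2 + 4*q) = q*(q - 2)*(q + 1)*(q + 4)*(q + 4)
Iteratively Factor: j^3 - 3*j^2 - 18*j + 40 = (j - 2)*(j^2 - j - 20) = (j - 2)*(j + 4)*(j - 5)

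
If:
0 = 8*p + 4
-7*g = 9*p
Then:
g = 9/14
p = -1/2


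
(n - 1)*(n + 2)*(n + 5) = n^3 + 6*n^2 + 3*n - 10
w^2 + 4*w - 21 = (w - 3)*(w + 7)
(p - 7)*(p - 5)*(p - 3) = p^3 - 15*p^2 + 71*p - 105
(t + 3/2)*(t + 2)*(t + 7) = t^3 + 21*t^2/2 + 55*t/2 + 21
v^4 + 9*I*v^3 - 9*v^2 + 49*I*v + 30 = (v - I)^2*(v + 5*I)*(v + 6*I)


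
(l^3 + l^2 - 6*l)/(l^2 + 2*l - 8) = l*(l + 3)/(l + 4)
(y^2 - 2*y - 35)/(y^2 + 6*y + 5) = (y - 7)/(y + 1)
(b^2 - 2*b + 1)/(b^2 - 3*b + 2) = (b - 1)/(b - 2)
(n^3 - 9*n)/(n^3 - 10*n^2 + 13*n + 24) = n*(n + 3)/(n^2 - 7*n - 8)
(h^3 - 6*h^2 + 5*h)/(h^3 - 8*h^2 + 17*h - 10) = h/(h - 2)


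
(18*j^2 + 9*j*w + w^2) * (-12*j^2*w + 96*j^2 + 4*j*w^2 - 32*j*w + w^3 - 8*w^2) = -216*j^4*w + 1728*j^4 - 36*j^3*w^2 + 288*j^3*w + 42*j^2*w^3 - 336*j^2*w^2 + 13*j*w^4 - 104*j*w^3 + w^5 - 8*w^4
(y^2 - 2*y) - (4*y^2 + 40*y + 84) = -3*y^2 - 42*y - 84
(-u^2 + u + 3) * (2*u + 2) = -2*u^3 + 8*u + 6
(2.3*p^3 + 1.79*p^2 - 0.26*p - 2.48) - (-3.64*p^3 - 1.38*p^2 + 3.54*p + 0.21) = 5.94*p^3 + 3.17*p^2 - 3.8*p - 2.69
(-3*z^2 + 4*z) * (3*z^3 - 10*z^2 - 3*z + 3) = -9*z^5 + 42*z^4 - 31*z^3 - 21*z^2 + 12*z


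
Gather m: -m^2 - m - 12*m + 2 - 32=-m^2 - 13*m - 30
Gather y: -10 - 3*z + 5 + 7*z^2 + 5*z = 7*z^2 + 2*z - 5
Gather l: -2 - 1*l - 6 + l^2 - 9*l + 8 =l^2 - 10*l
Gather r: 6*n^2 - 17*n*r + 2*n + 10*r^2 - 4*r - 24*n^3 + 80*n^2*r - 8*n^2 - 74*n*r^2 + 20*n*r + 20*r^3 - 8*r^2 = -24*n^3 - 2*n^2 + 2*n + 20*r^3 + r^2*(2 - 74*n) + r*(80*n^2 + 3*n - 4)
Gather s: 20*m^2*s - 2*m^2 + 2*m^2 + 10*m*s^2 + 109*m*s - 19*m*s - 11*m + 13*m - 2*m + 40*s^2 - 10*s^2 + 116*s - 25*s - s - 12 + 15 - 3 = s^2*(10*m + 30) + s*(20*m^2 + 90*m + 90)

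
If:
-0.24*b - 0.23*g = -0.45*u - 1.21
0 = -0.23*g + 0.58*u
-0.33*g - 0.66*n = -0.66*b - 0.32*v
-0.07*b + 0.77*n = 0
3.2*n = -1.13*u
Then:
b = 5.86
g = -3.80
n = 0.53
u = -1.51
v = -14.91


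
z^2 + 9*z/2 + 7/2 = (z + 1)*(z + 7/2)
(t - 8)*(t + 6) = t^2 - 2*t - 48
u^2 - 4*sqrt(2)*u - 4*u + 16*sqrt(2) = (u - 4)*(u - 4*sqrt(2))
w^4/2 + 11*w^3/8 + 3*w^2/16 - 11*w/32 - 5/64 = (w/2 + 1/4)*(w - 1/2)*(w + 1/4)*(w + 5/2)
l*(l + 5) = l^2 + 5*l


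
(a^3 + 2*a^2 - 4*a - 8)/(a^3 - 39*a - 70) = (a^2 - 4)/(a^2 - 2*a - 35)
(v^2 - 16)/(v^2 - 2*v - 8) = (v + 4)/(v + 2)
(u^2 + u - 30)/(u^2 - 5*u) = (u + 6)/u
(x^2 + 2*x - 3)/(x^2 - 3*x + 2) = (x + 3)/(x - 2)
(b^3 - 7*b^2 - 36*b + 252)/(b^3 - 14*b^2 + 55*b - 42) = (b + 6)/(b - 1)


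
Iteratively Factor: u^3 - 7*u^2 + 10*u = (u - 2)*(u^2 - 5*u) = u*(u - 2)*(u - 5)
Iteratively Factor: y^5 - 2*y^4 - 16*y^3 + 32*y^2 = (y)*(y^4 - 2*y^3 - 16*y^2 + 32*y) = y*(y - 4)*(y^3 + 2*y^2 - 8*y) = y*(y - 4)*(y - 2)*(y^2 + 4*y) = y*(y - 4)*(y - 2)*(y + 4)*(y)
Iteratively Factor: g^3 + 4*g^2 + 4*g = (g)*(g^2 + 4*g + 4) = g*(g + 2)*(g + 2)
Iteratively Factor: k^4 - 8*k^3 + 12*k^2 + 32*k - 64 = (k - 4)*(k^3 - 4*k^2 - 4*k + 16) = (k - 4)*(k + 2)*(k^2 - 6*k + 8) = (k - 4)^2*(k + 2)*(k - 2)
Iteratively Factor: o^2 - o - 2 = (o + 1)*(o - 2)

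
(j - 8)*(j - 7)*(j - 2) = j^3 - 17*j^2 + 86*j - 112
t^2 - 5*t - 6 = (t - 6)*(t + 1)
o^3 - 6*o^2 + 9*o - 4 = (o - 4)*(o - 1)^2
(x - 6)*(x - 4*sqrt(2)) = x^2 - 6*x - 4*sqrt(2)*x + 24*sqrt(2)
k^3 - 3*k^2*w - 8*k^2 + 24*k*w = k*(k - 8)*(k - 3*w)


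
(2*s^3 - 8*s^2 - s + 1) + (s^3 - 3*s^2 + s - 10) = 3*s^3 - 11*s^2 - 9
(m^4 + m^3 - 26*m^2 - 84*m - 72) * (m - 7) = m^5 - 6*m^4 - 33*m^3 + 98*m^2 + 516*m + 504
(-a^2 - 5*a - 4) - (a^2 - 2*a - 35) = -2*a^2 - 3*a + 31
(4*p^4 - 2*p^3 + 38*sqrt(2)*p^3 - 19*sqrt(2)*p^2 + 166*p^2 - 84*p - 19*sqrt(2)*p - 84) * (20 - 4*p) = -16*p^5 - 152*sqrt(2)*p^4 + 88*p^4 - 704*p^3 + 836*sqrt(2)*p^3 - 304*sqrt(2)*p^2 + 3656*p^2 - 1344*p - 380*sqrt(2)*p - 1680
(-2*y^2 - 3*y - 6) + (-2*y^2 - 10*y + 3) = -4*y^2 - 13*y - 3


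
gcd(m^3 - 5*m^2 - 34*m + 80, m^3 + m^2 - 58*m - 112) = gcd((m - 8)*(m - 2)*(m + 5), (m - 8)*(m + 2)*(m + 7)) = m - 8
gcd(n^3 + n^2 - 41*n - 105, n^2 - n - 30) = n + 5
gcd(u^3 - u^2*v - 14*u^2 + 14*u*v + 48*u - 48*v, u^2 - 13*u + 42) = u - 6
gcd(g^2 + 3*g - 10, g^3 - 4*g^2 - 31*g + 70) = g^2 + 3*g - 10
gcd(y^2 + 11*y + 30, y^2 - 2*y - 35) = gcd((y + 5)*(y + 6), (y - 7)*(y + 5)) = y + 5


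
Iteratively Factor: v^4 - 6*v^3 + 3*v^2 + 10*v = (v - 2)*(v^3 - 4*v^2 - 5*v) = (v - 5)*(v - 2)*(v^2 + v) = (v - 5)*(v - 2)*(v + 1)*(v)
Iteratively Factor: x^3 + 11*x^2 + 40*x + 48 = (x + 4)*(x^2 + 7*x + 12) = (x + 4)^2*(x + 3)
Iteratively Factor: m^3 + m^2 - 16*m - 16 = (m - 4)*(m^2 + 5*m + 4) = (m - 4)*(m + 1)*(m + 4)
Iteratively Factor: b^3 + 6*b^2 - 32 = (b + 4)*(b^2 + 2*b - 8) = (b - 2)*(b + 4)*(b + 4)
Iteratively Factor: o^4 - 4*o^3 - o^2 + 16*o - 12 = (o - 2)*(o^3 - 2*o^2 - 5*o + 6) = (o - 2)*(o + 2)*(o^2 - 4*o + 3) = (o - 3)*(o - 2)*(o + 2)*(o - 1)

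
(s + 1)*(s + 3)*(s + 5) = s^3 + 9*s^2 + 23*s + 15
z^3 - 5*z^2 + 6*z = z*(z - 3)*(z - 2)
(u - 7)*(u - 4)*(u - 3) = u^3 - 14*u^2 + 61*u - 84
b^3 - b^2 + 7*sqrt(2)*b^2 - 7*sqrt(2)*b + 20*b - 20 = (b - 1)*(b + 2*sqrt(2))*(b + 5*sqrt(2))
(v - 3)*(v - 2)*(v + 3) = v^3 - 2*v^2 - 9*v + 18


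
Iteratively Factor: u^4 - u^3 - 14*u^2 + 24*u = (u + 4)*(u^3 - 5*u^2 + 6*u) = u*(u + 4)*(u^2 - 5*u + 6) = u*(u - 2)*(u + 4)*(u - 3)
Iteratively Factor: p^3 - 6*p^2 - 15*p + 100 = (p - 5)*(p^2 - p - 20) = (p - 5)*(p + 4)*(p - 5)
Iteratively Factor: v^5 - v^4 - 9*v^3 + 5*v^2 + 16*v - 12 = (v - 3)*(v^4 + 2*v^3 - 3*v^2 - 4*v + 4) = (v - 3)*(v + 2)*(v^3 - 3*v + 2) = (v - 3)*(v + 2)^2*(v^2 - 2*v + 1) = (v - 3)*(v - 1)*(v + 2)^2*(v - 1)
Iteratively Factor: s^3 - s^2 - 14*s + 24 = (s + 4)*(s^2 - 5*s + 6) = (s - 3)*(s + 4)*(s - 2)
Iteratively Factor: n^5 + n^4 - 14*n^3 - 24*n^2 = (n - 4)*(n^4 + 5*n^3 + 6*n^2) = n*(n - 4)*(n^3 + 5*n^2 + 6*n) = n*(n - 4)*(n + 2)*(n^2 + 3*n) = n^2*(n - 4)*(n + 2)*(n + 3)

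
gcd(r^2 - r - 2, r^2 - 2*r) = r - 2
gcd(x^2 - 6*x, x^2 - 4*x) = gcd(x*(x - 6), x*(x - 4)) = x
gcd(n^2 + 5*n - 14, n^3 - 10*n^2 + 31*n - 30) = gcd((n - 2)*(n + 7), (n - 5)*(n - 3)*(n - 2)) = n - 2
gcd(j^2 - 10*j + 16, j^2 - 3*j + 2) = j - 2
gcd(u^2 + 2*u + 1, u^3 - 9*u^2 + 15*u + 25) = u + 1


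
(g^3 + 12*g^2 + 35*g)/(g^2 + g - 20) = g*(g + 7)/(g - 4)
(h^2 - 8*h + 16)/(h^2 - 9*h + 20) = (h - 4)/(h - 5)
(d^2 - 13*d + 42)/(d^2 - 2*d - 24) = (d - 7)/(d + 4)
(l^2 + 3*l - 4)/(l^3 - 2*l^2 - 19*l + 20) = 1/(l - 5)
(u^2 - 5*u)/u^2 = (u - 5)/u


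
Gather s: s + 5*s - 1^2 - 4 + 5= 6*s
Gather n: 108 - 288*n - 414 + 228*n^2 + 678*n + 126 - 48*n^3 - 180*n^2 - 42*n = -48*n^3 + 48*n^2 + 348*n - 180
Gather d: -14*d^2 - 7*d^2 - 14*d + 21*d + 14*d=-21*d^2 + 21*d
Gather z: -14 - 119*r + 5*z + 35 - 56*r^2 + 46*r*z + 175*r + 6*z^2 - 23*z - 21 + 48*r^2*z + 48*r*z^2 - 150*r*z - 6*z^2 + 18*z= -56*r^2 + 48*r*z^2 + 56*r + z*(48*r^2 - 104*r)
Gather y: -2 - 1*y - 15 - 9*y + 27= 10 - 10*y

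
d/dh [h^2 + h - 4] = 2*h + 1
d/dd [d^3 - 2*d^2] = d*(3*d - 4)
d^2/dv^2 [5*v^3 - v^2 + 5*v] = 30*v - 2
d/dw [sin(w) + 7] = cos(w)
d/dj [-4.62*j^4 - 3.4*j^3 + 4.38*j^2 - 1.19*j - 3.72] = -18.48*j^3 - 10.2*j^2 + 8.76*j - 1.19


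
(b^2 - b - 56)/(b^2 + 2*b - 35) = (b - 8)/(b - 5)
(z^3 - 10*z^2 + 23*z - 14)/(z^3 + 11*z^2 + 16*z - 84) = (z^2 - 8*z + 7)/(z^2 + 13*z + 42)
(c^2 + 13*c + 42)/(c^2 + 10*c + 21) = (c + 6)/(c + 3)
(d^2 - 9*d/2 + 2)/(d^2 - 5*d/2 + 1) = (d - 4)/(d - 2)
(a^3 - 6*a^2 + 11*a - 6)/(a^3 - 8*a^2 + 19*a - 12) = (a - 2)/(a - 4)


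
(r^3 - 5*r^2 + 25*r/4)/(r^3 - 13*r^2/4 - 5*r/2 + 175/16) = 4*r/(4*r + 7)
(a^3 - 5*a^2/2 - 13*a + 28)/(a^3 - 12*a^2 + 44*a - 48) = (a + 7/2)/(a - 6)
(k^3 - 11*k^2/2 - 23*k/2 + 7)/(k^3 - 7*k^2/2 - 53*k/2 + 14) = (k + 2)/(k + 4)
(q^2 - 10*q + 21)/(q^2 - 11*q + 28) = (q - 3)/(q - 4)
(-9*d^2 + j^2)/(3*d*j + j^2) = (-3*d + j)/j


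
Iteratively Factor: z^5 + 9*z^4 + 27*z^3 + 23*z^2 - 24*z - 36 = (z + 2)*(z^4 + 7*z^3 + 13*z^2 - 3*z - 18) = (z + 2)*(z + 3)*(z^3 + 4*z^2 + z - 6) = (z + 2)^2*(z + 3)*(z^2 + 2*z - 3) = (z + 2)^2*(z + 3)^2*(z - 1)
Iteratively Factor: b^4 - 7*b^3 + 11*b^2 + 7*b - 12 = (b + 1)*(b^3 - 8*b^2 + 19*b - 12) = (b - 1)*(b + 1)*(b^2 - 7*b + 12) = (b - 3)*(b - 1)*(b + 1)*(b - 4)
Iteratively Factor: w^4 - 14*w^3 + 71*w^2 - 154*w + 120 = (w - 2)*(w^3 - 12*w^2 + 47*w - 60) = (w - 5)*(w - 2)*(w^2 - 7*w + 12) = (w - 5)*(w - 3)*(w - 2)*(w - 4)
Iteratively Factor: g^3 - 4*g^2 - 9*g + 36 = (g - 3)*(g^2 - g - 12) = (g - 3)*(g + 3)*(g - 4)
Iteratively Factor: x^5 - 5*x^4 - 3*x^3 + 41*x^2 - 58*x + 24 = (x - 1)*(x^4 - 4*x^3 - 7*x^2 + 34*x - 24) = (x - 4)*(x - 1)*(x^3 - 7*x + 6) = (x - 4)*(x - 2)*(x - 1)*(x^2 + 2*x - 3) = (x - 4)*(x - 2)*(x - 1)*(x + 3)*(x - 1)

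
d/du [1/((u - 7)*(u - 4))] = (11 - 2*u)/(u^4 - 22*u^3 + 177*u^2 - 616*u + 784)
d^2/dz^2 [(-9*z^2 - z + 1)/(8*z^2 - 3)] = 2*(-64*z^3 - 456*z^2 - 72*z - 57)/(512*z^6 - 576*z^4 + 216*z^2 - 27)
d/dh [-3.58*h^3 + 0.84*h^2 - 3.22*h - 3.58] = -10.74*h^2 + 1.68*h - 3.22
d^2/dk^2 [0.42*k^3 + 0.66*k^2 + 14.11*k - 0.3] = 2.52*k + 1.32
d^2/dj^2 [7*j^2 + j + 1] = 14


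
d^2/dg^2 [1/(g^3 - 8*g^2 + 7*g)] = 2*(g*(8 - 3*g)*(g^2 - 8*g + 7) + (3*g^2 - 16*g + 7)^2)/(g^3*(g^2 - 8*g + 7)^3)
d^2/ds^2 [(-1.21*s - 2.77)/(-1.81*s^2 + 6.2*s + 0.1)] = ((4.9766 - 13.1406*s)*(-1.81*s^2 + 6.2*s + 0.1) - (1.21*s + 2.77)*(3.62*s - 6.2)*(7.24*s - 12.4))/(-1.81*s^2 + 6.2*s + 0.1)^3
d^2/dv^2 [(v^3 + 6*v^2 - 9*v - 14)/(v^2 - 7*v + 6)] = 8*(19*v^3 - 69*v^2 + 141*v - 191)/(v^6 - 21*v^5 + 165*v^4 - 595*v^3 + 990*v^2 - 756*v + 216)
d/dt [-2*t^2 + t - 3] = 1 - 4*t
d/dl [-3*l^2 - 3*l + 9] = -6*l - 3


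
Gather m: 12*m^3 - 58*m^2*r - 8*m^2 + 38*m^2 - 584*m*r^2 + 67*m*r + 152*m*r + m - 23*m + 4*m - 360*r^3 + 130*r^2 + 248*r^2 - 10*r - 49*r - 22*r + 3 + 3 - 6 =12*m^3 + m^2*(30 - 58*r) + m*(-584*r^2 + 219*r - 18) - 360*r^3 + 378*r^2 - 81*r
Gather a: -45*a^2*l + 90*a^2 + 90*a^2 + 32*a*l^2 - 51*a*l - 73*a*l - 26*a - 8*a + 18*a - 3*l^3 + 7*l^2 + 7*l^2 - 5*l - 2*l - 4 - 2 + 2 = a^2*(180 - 45*l) + a*(32*l^2 - 124*l - 16) - 3*l^3 + 14*l^2 - 7*l - 4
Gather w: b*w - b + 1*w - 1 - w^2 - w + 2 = b*w - b - w^2 + 1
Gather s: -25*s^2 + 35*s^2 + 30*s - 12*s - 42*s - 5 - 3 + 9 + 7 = 10*s^2 - 24*s + 8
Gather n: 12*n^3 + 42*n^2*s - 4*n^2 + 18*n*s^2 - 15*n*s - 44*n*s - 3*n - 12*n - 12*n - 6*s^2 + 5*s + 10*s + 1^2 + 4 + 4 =12*n^3 + n^2*(42*s - 4) + n*(18*s^2 - 59*s - 27) - 6*s^2 + 15*s + 9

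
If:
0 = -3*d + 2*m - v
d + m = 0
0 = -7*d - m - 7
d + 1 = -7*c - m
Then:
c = -1/7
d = -7/6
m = 7/6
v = 35/6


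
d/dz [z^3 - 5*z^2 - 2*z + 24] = 3*z^2 - 10*z - 2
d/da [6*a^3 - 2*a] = 18*a^2 - 2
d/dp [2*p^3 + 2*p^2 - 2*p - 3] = 6*p^2 + 4*p - 2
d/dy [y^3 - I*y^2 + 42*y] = 3*y^2 - 2*I*y + 42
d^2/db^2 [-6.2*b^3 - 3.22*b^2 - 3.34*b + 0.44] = -37.2*b - 6.44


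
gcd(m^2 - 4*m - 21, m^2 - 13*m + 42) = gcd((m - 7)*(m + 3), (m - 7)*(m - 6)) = m - 7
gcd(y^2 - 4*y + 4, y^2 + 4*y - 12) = y - 2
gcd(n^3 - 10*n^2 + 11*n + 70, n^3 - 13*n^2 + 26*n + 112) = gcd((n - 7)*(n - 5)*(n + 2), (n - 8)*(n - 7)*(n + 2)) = n^2 - 5*n - 14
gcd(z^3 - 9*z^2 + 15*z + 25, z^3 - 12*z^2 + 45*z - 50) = z^2 - 10*z + 25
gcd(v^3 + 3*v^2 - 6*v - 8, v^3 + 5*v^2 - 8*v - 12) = v^2 - v - 2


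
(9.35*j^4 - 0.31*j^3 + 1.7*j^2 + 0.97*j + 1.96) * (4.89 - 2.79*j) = -26.0865*j^5 + 46.5864*j^4 - 6.2589*j^3 + 5.6067*j^2 - 0.7251*j + 9.5844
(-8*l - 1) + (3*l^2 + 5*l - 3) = 3*l^2 - 3*l - 4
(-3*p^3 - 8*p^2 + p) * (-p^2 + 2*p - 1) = 3*p^5 + 2*p^4 - 14*p^3 + 10*p^2 - p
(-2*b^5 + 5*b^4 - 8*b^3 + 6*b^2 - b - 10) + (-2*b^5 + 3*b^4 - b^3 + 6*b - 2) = -4*b^5 + 8*b^4 - 9*b^3 + 6*b^2 + 5*b - 12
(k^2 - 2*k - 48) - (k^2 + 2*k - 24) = -4*k - 24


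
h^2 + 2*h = h*(h + 2)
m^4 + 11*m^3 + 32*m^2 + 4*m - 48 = (m - 1)*(m + 2)*(m + 4)*(m + 6)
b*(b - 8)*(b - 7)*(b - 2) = b^4 - 17*b^3 + 86*b^2 - 112*b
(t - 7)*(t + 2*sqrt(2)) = t^2 - 7*t + 2*sqrt(2)*t - 14*sqrt(2)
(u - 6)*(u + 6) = u^2 - 36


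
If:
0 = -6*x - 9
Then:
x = -3/2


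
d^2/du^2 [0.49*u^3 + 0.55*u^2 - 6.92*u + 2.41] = 2.94*u + 1.1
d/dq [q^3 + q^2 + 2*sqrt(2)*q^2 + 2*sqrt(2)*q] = 3*q^2 + 2*q + 4*sqrt(2)*q + 2*sqrt(2)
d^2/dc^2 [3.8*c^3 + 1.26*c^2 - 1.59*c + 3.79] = 22.8*c + 2.52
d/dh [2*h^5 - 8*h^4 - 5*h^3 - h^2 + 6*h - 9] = 10*h^4 - 32*h^3 - 15*h^2 - 2*h + 6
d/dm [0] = 0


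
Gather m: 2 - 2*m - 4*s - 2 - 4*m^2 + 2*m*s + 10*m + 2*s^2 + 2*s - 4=-4*m^2 + m*(2*s + 8) + 2*s^2 - 2*s - 4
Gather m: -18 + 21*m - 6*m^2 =-6*m^2 + 21*m - 18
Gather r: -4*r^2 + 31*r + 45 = -4*r^2 + 31*r + 45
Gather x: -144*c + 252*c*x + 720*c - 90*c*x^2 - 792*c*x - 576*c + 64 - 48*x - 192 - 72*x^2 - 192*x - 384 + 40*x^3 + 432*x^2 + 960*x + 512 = 40*x^3 + x^2*(360 - 90*c) + x*(720 - 540*c)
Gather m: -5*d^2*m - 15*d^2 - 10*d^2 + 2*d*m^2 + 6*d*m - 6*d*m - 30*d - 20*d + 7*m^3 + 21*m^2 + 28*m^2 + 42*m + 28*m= -25*d^2 - 50*d + 7*m^3 + m^2*(2*d + 49) + m*(70 - 5*d^2)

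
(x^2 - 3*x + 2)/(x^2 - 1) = (x - 2)/(x + 1)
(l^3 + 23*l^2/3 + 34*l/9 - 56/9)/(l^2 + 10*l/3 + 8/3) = (3*l^2 + 19*l - 14)/(3*(l + 2))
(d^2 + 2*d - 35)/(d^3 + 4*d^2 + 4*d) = (d^2 + 2*d - 35)/(d*(d^2 + 4*d + 4))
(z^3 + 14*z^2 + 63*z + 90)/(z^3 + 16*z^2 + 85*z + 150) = (z + 3)/(z + 5)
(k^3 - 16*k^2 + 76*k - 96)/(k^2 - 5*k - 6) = (k^2 - 10*k + 16)/(k + 1)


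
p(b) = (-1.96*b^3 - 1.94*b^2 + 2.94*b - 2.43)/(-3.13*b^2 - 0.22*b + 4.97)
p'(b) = (6.26*b + 0.22)*(-1.96*b^3 - 1.94*b^2 + 2.94*b - 2.43)/(-3.13*b^2 - 0.22*b + 4.97)^2 + (-5.88*b^2 - 3.88*b + 2.94)/(-3.13*b^2 - 0.22*b + 4.97) = (6.1348*b^4 + 0.862399999999999*b^3 - 19.5946*b^2 - 34.4954*b + 14.0772)/(9.7969*b^4 + 1.3772*b^3 - 31.0638*b^2 - 2.1868*b + 24.7009)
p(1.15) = -7.96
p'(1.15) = -118.30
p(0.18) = -0.41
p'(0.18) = 0.31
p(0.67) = -0.56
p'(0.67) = -1.40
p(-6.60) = -3.52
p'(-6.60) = 0.64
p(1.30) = 10.22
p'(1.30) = -121.20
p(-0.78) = -1.54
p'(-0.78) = 2.95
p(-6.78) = -3.63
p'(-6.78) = 0.64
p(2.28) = 2.46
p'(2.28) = 0.07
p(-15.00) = -8.81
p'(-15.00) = 0.63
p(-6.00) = -3.13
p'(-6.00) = 0.64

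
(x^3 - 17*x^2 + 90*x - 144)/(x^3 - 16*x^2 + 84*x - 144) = (x^2 - 11*x + 24)/(x^2 - 10*x + 24)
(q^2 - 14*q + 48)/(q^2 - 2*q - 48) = (q - 6)/(q + 6)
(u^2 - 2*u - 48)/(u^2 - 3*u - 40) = (u + 6)/(u + 5)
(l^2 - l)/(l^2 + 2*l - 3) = l/(l + 3)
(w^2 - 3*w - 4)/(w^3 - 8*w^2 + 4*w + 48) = (w + 1)/(w^2 - 4*w - 12)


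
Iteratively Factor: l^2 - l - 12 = (l + 3)*(l - 4)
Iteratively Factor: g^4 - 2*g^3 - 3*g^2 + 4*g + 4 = (g + 1)*(g^3 - 3*g^2 + 4) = (g - 2)*(g + 1)*(g^2 - g - 2) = (g - 2)^2*(g + 1)*(g + 1)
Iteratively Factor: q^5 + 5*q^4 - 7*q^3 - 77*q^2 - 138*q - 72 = (q + 2)*(q^4 + 3*q^3 - 13*q^2 - 51*q - 36) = (q + 2)*(q + 3)*(q^3 - 13*q - 12) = (q + 2)*(q + 3)^2*(q^2 - 3*q - 4) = (q - 4)*(q + 2)*(q + 3)^2*(q + 1)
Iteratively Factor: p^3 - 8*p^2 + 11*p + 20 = (p - 4)*(p^2 - 4*p - 5) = (p - 4)*(p + 1)*(p - 5)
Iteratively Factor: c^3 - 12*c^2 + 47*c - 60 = (c - 3)*(c^2 - 9*c + 20) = (c - 4)*(c - 3)*(c - 5)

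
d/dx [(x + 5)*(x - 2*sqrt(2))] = 2*x - 2*sqrt(2) + 5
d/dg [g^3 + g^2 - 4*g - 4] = 3*g^2 + 2*g - 4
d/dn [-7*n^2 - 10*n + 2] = -14*n - 10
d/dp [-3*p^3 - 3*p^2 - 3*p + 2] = -9*p^2 - 6*p - 3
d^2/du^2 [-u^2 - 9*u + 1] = -2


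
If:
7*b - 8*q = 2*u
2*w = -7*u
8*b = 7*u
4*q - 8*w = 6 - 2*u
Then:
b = 28/171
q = 11/114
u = 32/171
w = -112/171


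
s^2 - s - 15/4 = (s - 5/2)*(s + 3/2)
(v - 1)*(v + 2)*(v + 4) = v^3 + 5*v^2 + 2*v - 8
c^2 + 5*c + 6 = (c + 2)*(c + 3)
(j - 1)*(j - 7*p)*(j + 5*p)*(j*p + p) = j^4*p - 2*j^3*p^2 - 35*j^2*p^3 - j^2*p + 2*j*p^2 + 35*p^3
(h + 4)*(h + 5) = h^2 + 9*h + 20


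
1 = 1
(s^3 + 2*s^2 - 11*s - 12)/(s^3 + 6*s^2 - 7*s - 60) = (s + 1)/(s + 5)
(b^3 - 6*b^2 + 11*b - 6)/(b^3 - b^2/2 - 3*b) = 2*(b^2 - 4*b + 3)/(b*(2*b + 3))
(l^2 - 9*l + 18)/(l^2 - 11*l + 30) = (l - 3)/(l - 5)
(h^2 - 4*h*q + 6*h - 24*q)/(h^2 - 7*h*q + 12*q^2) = (-h - 6)/(-h + 3*q)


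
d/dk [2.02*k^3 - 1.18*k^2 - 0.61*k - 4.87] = 6.06*k^2 - 2.36*k - 0.61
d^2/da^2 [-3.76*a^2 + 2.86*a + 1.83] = -7.52000000000000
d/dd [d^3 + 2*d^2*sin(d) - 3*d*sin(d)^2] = 2*d^2*cos(d) + 3*d^2 + 4*d*sin(d) - 3*d*sin(2*d) - 3*sin(d)^2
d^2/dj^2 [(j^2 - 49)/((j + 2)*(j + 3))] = 10*(-j^3 - 33*j^2 - 147*j - 179)/(j^6 + 15*j^5 + 93*j^4 + 305*j^3 + 558*j^2 + 540*j + 216)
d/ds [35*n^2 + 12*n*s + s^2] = 12*n + 2*s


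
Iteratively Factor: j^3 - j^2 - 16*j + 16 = (j - 4)*(j^2 + 3*j - 4) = (j - 4)*(j + 4)*(j - 1)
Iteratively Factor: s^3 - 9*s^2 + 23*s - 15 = (s - 3)*(s^2 - 6*s + 5) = (s - 3)*(s - 1)*(s - 5)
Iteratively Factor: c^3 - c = (c - 1)*(c^2 + c) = c*(c - 1)*(c + 1)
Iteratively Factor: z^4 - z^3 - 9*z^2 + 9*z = (z - 1)*(z^3 - 9*z) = (z - 3)*(z - 1)*(z^2 + 3*z) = z*(z - 3)*(z - 1)*(z + 3)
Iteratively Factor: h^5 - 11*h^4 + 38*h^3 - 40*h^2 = (h)*(h^4 - 11*h^3 + 38*h^2 - 40*h) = h*(h - 4)*(h^3 - 7*h^2 + 10*h) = h*(h - 5)*(h - 4)*(h^2 - 2*h) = h^2*(h - 5)*(h - 4)*(h - 2)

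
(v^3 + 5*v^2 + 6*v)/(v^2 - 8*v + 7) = v*(v^2 + 5*v + 6)/(v^2 - 8*v + 7)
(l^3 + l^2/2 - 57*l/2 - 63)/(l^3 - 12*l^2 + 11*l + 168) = (l^2 - 5*l/2 - 21)/(l^2 - 15*l + 56)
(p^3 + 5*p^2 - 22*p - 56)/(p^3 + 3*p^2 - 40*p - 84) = (p - 4)/(p - 6)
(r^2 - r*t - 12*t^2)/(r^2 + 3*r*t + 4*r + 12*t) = (r - 4*t)/(r + 4)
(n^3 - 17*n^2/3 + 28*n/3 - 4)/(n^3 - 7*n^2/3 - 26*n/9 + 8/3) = 3*(n - 2)/(3*n + 4)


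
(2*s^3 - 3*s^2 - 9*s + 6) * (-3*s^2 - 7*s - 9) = -6*s^5 - 5*s^4 + 30*s^3 + 72*s^2 + 39*s - 54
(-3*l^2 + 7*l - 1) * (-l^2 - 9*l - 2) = 3*l^4 + 20*l^3 - 56*l^2 - 5*l + 2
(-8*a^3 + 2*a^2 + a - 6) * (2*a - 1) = -16*a^4 + 12*a^3 - 13*a + 6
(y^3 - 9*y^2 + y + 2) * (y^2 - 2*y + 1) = y^5 - 11*y^4 + 20*y^3 - 9*y^2 - 3*y + 2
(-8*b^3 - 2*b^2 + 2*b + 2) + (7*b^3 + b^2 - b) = -b^3 - b^2 + b + 2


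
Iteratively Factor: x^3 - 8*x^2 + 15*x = (x)*(x^2 - 8*x + 15) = x*(x - 3)*(x - 5)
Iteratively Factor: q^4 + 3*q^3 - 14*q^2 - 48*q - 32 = (q + 1)*(q^3 + 2*q^2 - 16*q - 32) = (q + 1)*(q + 4)*(q^2 - 2*q - 8) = (q + 1)*(q + 2)*(q + 4)*(q - 4)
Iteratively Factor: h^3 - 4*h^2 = (h - 4)*(h^2) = h*(h - 4)*(h)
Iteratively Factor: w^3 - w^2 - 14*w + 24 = (w - 2)*(w^2 + w - 12) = (w - 2)*(w + 4)*(w - 3)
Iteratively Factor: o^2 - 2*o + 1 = (o - 1)*(o - 1)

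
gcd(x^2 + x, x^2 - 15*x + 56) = 1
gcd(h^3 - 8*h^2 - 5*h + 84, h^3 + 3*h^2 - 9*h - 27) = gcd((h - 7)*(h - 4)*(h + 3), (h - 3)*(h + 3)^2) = h + 3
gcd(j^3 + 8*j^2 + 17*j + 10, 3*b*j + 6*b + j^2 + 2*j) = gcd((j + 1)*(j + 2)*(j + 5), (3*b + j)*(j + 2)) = j + 2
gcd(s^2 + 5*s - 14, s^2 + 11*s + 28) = s + 7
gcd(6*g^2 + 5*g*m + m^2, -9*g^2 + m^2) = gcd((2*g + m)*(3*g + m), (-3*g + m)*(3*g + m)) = 3*g + m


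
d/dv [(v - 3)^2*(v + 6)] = 3*v^2 - 27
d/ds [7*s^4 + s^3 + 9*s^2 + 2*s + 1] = 28*s^3 + 3*s^2 + 18*s + 2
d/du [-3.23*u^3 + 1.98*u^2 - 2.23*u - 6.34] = -9.69*u^2 + 3.96*u - 2.23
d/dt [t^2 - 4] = 2*t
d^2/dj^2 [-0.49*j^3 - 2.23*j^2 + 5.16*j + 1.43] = -2.94*j - 4.46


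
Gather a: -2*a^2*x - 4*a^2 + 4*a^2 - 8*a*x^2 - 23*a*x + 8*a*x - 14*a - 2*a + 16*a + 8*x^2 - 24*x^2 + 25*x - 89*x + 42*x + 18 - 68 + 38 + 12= -2*a^2*x + a*(-8*x^2 - 15*x) - 16*x^2 - 22*x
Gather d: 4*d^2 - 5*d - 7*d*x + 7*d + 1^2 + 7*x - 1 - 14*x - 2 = 4*d^2 + d*(2 - 7*x) - 7*x - 2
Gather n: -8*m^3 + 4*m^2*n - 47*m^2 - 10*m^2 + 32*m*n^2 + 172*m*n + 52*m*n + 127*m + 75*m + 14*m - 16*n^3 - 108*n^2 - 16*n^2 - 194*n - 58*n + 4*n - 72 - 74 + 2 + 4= -8*m^3 - 57*m^2 + 216*m - 16*n^3 + n^2*(32*m - 124) + n*(4*m^2 + 224*m - 248) - 140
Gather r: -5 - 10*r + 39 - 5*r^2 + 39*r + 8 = -5*r^2 + 29*r + 42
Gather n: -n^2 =-n^2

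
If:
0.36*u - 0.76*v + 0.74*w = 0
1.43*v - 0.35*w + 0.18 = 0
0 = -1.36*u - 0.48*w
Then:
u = 0.08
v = -0.18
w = -0.22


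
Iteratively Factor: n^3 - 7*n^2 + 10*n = (n - 5)*(n^2 - 2*n) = (n - 5)*(n - 2)*(n)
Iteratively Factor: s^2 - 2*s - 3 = (s - 3)*(s + 1)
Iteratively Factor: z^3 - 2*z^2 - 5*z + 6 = (z - 3)*(z^2 + z - 2) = (z - 3)*(z - 1)*(z + 2)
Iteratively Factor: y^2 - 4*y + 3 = (y - 3)*(y - 1)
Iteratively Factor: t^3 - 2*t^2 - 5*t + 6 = (t - 1)*(t^2 - t - 6) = (t - 1)*(t + 2)*(t - 3)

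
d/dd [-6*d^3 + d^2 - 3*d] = -18*d^2 + 2*d - 3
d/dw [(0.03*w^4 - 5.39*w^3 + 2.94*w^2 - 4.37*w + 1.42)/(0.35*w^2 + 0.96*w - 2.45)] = (0.021*w^5 - 1.8001*w^4 - 10.6428*w^3 + 43.9684*w^2 - 15.4*w + 9.3433)/(0.1225*w^4 + 0.672*w^3 - 0.7934*w^2 - 4.704*w + 6.0025)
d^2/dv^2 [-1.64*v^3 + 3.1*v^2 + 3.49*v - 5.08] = 6.2 - 9.84*v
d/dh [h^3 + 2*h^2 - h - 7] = 3*h^2 + 4*h - 1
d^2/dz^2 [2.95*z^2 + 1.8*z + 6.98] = 5.90000000000000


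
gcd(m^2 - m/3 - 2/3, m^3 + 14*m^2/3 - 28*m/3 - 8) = m + 2/3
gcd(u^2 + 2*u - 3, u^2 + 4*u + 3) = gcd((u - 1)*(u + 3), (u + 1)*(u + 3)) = u + 3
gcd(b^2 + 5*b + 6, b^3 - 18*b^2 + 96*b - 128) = 1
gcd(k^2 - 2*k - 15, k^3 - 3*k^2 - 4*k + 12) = 1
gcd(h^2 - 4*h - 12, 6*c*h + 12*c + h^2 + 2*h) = h + 2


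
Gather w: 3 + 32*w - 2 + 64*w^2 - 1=64*w^2 + 32*w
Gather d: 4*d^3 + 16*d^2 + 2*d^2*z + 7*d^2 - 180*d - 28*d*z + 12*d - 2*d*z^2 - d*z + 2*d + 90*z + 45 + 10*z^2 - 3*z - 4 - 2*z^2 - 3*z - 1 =4*d^3 + d^2*(2*z + 23) + d*(-2*z^2 - 29*z - 166) + 8*z^2 + 84*z + 40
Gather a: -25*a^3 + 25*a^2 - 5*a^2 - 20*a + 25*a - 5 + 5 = -25*a^3 + 20*a^2 + 5*a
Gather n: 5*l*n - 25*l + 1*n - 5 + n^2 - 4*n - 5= -25*l + n^2 + n*(5*l - 3) - 10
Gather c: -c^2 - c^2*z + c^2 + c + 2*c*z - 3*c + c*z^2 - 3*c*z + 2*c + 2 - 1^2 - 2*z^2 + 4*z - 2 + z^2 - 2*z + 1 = -c^2*z + c*(z^2 - z) - z^2 + 2*z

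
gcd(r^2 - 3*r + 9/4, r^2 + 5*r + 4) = 1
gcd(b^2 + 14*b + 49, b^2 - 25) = 1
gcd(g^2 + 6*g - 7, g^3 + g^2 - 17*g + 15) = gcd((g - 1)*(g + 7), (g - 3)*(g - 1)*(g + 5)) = g - 1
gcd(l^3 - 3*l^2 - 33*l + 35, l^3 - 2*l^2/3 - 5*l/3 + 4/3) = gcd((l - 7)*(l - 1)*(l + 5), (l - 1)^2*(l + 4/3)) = l - 1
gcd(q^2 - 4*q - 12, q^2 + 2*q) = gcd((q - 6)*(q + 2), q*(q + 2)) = q + 2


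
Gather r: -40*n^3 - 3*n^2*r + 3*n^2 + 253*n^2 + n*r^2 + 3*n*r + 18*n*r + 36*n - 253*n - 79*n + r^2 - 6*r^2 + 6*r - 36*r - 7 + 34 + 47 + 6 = -40*n^3 + 256*n^2 - 296*n + r^2*(n - 5) + r*(-3*n^2 + 21*n - 30) + 80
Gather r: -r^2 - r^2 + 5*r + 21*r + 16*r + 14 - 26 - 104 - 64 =-2*r^2 + 42*r - 180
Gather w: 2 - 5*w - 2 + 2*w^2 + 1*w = 2*w^2 - 4*w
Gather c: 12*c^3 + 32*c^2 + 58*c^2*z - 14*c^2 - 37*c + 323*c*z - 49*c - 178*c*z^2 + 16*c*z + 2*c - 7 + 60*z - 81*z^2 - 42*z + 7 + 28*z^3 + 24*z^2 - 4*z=12*c^3 + c^2*(58*z + 18) + c*(-178*z^2 + 339*z - 84) + 28*z^3 - 57*z^2 + 14*z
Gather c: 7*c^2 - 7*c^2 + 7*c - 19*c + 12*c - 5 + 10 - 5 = 0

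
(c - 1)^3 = c^3 - 3*c^2 + 3*c - 1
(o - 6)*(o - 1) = o^2 - 7*o + 6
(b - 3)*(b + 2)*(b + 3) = b^3 + 2*b^2 - 9*b - 18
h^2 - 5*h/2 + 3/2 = (h - 3/2)*(h - 1)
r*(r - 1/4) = r^2 - r/4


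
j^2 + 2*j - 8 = (j - 2)*(j + 4)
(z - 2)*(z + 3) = z^2 + z - 6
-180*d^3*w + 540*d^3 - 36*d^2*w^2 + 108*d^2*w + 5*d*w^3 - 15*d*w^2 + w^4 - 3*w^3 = (-6*d + w)*(5*d + w)*(6*d + w)*(w - 3)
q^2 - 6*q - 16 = (q - 8)*(q + 2)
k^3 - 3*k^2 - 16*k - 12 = (k - 6)*(k + 1)*(k + 2)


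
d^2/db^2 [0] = 0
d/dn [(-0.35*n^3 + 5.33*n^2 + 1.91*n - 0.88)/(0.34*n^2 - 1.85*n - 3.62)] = (-0.119*n^4 + 1.295*n^3 - 6.7089*n^2 - 37.9908*n - 8.5422)/(0.1156*n^4 - 1.258*n^3 + 0.9609*n^2 + 13.394*n + 13.1044)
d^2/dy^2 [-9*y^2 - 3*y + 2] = -18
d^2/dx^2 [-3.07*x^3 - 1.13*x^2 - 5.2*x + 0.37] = -18.42*x - 2.26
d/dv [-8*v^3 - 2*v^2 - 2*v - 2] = -24*v^2 - 4*v - 2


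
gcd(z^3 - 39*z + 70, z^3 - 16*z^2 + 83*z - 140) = z - 5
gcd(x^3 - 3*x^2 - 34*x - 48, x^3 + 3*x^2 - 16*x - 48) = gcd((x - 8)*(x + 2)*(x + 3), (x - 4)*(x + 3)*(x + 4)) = x + 3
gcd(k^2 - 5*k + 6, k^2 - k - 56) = 1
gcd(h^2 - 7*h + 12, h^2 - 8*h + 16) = h - 4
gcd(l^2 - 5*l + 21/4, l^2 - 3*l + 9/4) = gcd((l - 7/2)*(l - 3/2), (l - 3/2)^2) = l - 3/2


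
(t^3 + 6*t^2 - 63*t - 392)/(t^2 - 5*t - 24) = (t^2 + 14*t + 49)/(t + 3)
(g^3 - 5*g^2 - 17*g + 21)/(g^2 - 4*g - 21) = g - 1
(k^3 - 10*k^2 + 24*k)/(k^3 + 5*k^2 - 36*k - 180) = k*(k - 4)/(k^2 + 11*k + 30)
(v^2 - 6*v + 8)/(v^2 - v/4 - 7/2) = 4*(v - 4)/(4*v + 7)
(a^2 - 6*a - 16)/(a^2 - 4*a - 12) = (a - 8)/(a - 6)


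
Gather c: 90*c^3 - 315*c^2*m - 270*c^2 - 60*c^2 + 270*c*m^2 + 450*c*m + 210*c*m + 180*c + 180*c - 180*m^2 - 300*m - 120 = 90*c^3 + c^2*(-315*m - 330) + c*(270*m^2 + 660*m + 360) - 180*m^2 - 300*m - 120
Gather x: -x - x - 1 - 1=-2*x - 2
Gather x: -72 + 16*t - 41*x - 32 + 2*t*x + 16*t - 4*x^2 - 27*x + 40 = 32*t - 4*x^2 + x*(2*t - 68) - 64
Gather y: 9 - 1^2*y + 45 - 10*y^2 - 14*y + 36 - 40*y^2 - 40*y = -50*y^2 - 55*y + 90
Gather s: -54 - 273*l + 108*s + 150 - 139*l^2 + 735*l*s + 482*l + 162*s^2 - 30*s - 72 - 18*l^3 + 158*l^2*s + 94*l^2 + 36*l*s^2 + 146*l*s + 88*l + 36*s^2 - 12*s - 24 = -18*l^3 - 45*l^2 + 297*l + s^2*(36*l + 198) + s*(158*l^2 + 881*l + 66)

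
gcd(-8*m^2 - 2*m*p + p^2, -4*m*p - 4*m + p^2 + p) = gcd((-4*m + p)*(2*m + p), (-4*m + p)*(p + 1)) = -4*m + p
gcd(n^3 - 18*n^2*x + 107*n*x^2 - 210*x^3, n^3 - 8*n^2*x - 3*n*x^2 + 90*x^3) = n^2 - 11*n*x + 30*x^2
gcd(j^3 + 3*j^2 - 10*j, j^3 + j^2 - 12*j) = j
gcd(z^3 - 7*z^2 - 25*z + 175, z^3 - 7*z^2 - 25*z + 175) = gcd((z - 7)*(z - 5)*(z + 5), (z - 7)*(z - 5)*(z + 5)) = z^3 - 7*z^2 - 25*z + 175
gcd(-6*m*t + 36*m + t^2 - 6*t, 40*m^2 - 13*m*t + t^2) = 1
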